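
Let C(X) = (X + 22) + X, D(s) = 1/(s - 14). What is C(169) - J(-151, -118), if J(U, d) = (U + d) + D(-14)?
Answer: 17613/28 ≈ 629.04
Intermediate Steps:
D(s) = 1/(-14 + s)
C(X) = 22 + 2*X (C(X) = (22 + X) + X = 22 + 2*X)
J(U, d) = -1/28 + U + d (J(U, d) = (U + d) + 1/(-14 - 14) = (U + d) + 1/(-28) = (U + d) - 1/28 = -1/28 + U + d)
C(169) - J(-151, -118) = (22 + 2*169) - (-1/28 - 151 - 118) = (22 + 338) - 1*(-7533/28) = 360 + 7533/28 = 17613/28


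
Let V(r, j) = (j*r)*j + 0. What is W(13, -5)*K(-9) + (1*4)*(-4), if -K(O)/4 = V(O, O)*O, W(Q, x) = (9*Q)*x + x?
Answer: 15483944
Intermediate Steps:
V(r, j) = r*j² (V(r, j) = r*j² + 0 = r*j²)
W(Q, x) = x + 9*Q*x (W(Q, x) = 9*Q*x + x = x + 9*Q*x)
K(O) = -4*O⁴ (K(O) = -4*O*O²*O = -4*O³*O = -4*O⁴)
W(13, -5)*K(-9) + (1*4)*(-4) = (-5*(1 + 9*13))*(-4*(-9)⁴) + (1*4)*(-4) = (-5*(1 + 117))*(-4*6561) + 4*(-4) = -5*118*(-26244) - 16 = -590*(-26244) - 16 = 15483960 - 16 = 15483944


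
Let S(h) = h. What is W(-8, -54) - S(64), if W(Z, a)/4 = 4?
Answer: -48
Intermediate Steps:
W(Z, a) = 16 (W(Z, a) = 4*4 = 16)
W(-8, -54) - S(64) = 16 - 1*64 = 16 - 64 = -48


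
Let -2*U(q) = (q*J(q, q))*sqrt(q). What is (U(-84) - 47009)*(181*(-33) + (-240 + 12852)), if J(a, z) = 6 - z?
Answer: -312092751 + 50190840*I*sqrt(21) ≈ -3.1209e+8 + 2.3e+8*I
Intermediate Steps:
U(q) = -q**(3/2)*(6 - q)/2 (U(q) = -q*(6 - q)*sqrt(q)/2 = -q**(3/2)*(6 - q)/2)
(U(-84) - 47009)*(181*(-33) + (-240 + 12852)) = ((-84)**(3/2)*(-6 - 84)/2 - 47009)*(181*(-33) + (-240 + 12852)) = ((1/2)*(-168*I*sqrt(21))*(-90) - 47009)*(-5973 + 12612) = (7560*I*sqrt(21) - 47009)*6639 = (-47009 + 7560*I*sqrt(21))*6639 = -312092751 + 50190840*I*sqrt(21)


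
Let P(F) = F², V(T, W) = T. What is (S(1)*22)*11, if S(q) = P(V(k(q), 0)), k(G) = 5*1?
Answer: 6050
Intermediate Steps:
k(G) = 5
S(q) = 25 (S(q) = 5² = 25)
(S(1)*22)*11 = (25*22)*11 = 550*11 = 6050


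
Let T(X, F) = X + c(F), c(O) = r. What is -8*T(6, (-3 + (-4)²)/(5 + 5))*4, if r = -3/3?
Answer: -160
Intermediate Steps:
r = -1 (r = -3*⅓ = -1)
c(O) = -1
T(X, F) = -1 + X (T(X, F) = X - 1 = -1 + X)
-8*T(6, (-3 + (-4)²)/(5 + 5))*4 = -8*(-1 + 6)*4 = -8*5*4 = -40*4 = -160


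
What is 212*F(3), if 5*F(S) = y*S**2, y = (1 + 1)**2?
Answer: 7632/5 ≈ 1526.4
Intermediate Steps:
y = 4 (y = 2**2 = 4)
F(S) = 4*S**2/5 (F(S) = (4*S**2)/5 = 4*S**2/5)
212*F(3) = 212*((4/5)*3**2) = 212*((4/5)*9) = 212*(36/5) = 7632/5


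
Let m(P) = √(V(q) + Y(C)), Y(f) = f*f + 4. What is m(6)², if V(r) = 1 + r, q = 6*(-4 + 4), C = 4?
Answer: 21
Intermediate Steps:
q = 0 (q = 6*0 = 0)
Y(f) = 4 + f² (Y(f) = f² + 4 = 4 + f²)
m(P) = √21 (m(P) = √((1 + 0) + (4 + 4²)) = √(1 + (4 + 16)) = √(1 + 20) = √21)
m(6)² = (√21)² = 21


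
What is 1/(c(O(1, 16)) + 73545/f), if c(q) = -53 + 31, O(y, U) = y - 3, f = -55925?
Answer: -11185/260779 ≈ -0.042891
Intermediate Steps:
O(y, U) = -3 + y
c(q) = -22
1/(c(O(1, 16)) + 73545/f) = 1/(-22 + 73545/(-55925)) = 1/(-22 + 73545*(-1/55925)) = 1/(-22 - 14709/11185) = 1/(-260779/11185) = -11185/260779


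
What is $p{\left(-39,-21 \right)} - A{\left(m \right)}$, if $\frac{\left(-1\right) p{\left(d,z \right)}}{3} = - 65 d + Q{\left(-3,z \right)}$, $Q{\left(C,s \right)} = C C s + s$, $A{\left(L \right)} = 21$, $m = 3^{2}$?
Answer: $-6996$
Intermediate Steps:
$m = 9$
$Q{\left(C,s \right)} = s + s C^{2}$ ($Q{\left(C,s \right)} = C^{2} s + s = s C^{2} + s = s + s C^{2}$)
$p{\left(d,z \right)} = - 30 z + 195 d$ ($p{\left(d,z \right)} = - 3 \left(- 65 d + z \left(1 + \left(-3\right)^{2}\right)\right) = - 3 \left(- 65 d + z \left(1 + 9\right)\right) = - 3 \left(- 65 d + z 10\right) = - 3 \left(- 65 d + 10 z\right) = - 30 z + 195 d$)
$p{\left(-39,-21 \right)} - A{\left(m \right)} = \left(\left(-30\right) \left(-21\right) + 195 \left(-39\right)\right) - 21 = \left(630 - 7605\right) - 21 = -6975 - 21 = -6996$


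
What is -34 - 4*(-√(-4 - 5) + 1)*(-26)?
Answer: 70 - 312*I ≈ 70.0 - 312.0*I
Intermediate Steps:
-34 - 4*(-√(-4 - 5) + 1)*(-26) = -34 - 4*(-√(-9) + 1)*(-26) = -34 - 4*(-3*I + 1)*(-26) = -34 - 4*(1 - 3*I)*(-26) = -34 + (-4 + 12*I)*(-26) = -34 + (104 - 312*I) = 70 - 312*I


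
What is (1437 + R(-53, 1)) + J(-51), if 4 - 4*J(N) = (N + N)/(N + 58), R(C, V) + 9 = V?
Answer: 20071/14 ≈ 1433.6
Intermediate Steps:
R(C, V) = -9 + V
J(N) = 1 - N/(2*(58 + N)) (J(N) = 1 - (N + N)/(4*(N + 58)) = 1 - 2*N/(4*(58 + N)) = 1 - N/(2*(58 + N)))
(1437 + R(-53, 1)) + J(-51) = (1437 + (-9 + 1)) + (116 - 51)/(2*(58 - 51)) = (1437 - 8) + (½)*65/7 = 1429 + (½)*(⅐)*65 = 1429 + 65/14 = 20071/14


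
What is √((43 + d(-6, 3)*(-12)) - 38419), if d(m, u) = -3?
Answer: 6*I*√1065 ≈ 195.81*I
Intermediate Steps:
√((43 + d(-6, 3)*(-12)) - 38419) = √((43 - 3*(-12)) - 38419) = √((43 + 36) - 38419) = √(79 - 38419) = √(-38340) = 6*I*√1065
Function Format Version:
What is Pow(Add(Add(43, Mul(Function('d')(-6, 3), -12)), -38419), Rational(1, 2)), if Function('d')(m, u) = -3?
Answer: Mul(6, I, Pow(1065, Rational(1, 2))) ≈ Mul(195.81, I)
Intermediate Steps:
Pow(Add(Add(43, Mul(Function('d')(-6, 3), -12)), -38419), Rational(1, 2)) = Pow(Add(Add(43, Mul(-3, -12)), -38419), Rational(1, 2)) = Pow(Add(Add(43, 36), -38419), Rational(1, 2)) = Pow(Add(79, -38419), Rational(1, 2)) = Pow(-38340, Rational(1, 2)) = Mul(6, I, Pow(1065, Rational(1, 2)))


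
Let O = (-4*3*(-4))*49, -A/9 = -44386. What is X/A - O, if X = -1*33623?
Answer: -939596471/399474 ≈ -2352.1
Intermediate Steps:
X = -33623
A = 399474 (A = -9*(-44386) = 399474)
O = 2352 (O = -12*(-4)*49 = 48*49 = 2352)
X/A - O = -33623/399474 - 1*2352 = -33623*1/399474 - 2352 = -33623/399474 - 2352 = -939596471/399474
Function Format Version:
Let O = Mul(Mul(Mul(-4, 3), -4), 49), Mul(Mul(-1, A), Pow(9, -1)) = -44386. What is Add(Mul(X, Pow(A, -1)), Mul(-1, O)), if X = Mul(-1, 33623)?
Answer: Rational(-939596471, 399474) ≈ -2352.1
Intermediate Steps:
X = -33623
A = 399474 (A = Mul(-9, -44386) = 399474)
O = 2352 (O = Mul(Mul(-12, -4), 49) = Mul(48, 49) = 2352)
Add(Mul(X, Pow(A, -1)), Mul(-1, O)) = Add(Mul(-33623, Pow(399474, -1)), Mul(-1, 2352)) = Add(Mul(-33623, Rational(1, 399474)), -2352) = Add(Rational(-33623, 399474), -2352) = Rational(-939596471, 399474)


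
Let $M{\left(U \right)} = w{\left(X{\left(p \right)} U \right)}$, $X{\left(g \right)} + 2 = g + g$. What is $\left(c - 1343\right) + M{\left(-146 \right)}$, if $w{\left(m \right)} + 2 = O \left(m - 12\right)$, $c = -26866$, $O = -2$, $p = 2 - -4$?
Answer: $-25267$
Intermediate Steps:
$p = 6$ ($p = 2 + 4 = 6$)
$X{\left(g \right)} = -2 + 2 g$ ($X{\left(g \right)} = -2 + \left(g + g\right) = -2 + 2 g$)
$w{\left(m \right)} = 22 - 2 m$ ($w{\left(m \right)} = -2 - 2 \left(m - 12\right) = -2 - 2 \left(-12 + m\right) = -2 - \left(-24 + 2 m\right) = 22 - 2 m$)
$M{\left(U \right)} = 22 - 20 U$ ($M{\left(U \right)} = 22 - 2 \left(-2 + 2 \cdot 6\right) U = 22 - 2 \left(-2 + 12\right) U = 22 - 2 \cdot 10 U = 22 - 20 U$)
$\left(c - 1343\right) + M{\left(-146 \right)} = \left(-26866 - 1343\right) + \left(22 - -2920\right) = -28209 + \left(22 + 2920\right) = -28209 + 2942 = -25267$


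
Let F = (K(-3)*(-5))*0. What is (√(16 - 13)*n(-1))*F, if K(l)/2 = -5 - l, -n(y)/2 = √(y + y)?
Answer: 0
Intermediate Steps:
n(y) = -2*√2*√y (n(y) = -2*√(y + y) = -2*√2*√y)
K(l) = -10 - 2*l (K(l) = 2*(-5 - l) = -10 - 2*l)
F = 0 (F = ((-10 - 2*(-3))*(-5))*0 = ((-10 + 6)*(-5))*0 = -4*(-5)*0 = 20*0 = 0)
(√(16 - 13)*n(-1))*F = (√(16 - 13)*(-2*√2*√(-1)))*0 = (√3*(-2*√2*I))*0 = (√3*(-2*I*√2))*0 = -2*I*√6*0 = 0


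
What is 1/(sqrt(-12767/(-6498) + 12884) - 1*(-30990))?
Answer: 201373020/6240466156801 - 57*sqrt(167465998)/6240466156801 ≈ 3.2151e-5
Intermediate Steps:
1/(sqrt(-12767/(-6498) + 12884) - 1*(-30990)) = 1/(sqrt(-12767*(-1/6498) + 12884) + 30990) = 1/(sqrt(12767/6498 + 12884) + 30990) = 1/(sqrt(83732999/6498) + 30990) = 1/(sqrt(167465998)/114 + 30990) = 1/(30990 + sqrt(167465998)/114)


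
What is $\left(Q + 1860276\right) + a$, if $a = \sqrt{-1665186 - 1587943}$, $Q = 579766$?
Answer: $2440042 + i \sqrt{3253129} \approx 2.44 \cdot 10^{6} + 1803.6 i$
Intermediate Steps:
$a = i \sqrt{3253129}$ ($a = \sqrt{-3253129} = i \sqrt{3253129} \approx 1803.6 i$)
$\left(Q + 1860276\right) + a = \left(579766 + 1860276\right) + i \sqrt{3253129} = 2440042 + i \sqrt{3253129}$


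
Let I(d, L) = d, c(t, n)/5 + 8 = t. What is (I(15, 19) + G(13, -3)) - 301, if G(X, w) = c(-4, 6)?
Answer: -346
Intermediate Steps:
c(t, n) = -40 + 5*t
G(X, w) = -60 (G(X, w) = -40 + 5*(-4) = -40 - 20 = -60)
(I(15, 19) + G(13, -3)) - 301 = (15 - 60) - 301 = -45 - 301 = -346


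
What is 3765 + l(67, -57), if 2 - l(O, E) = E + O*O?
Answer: -665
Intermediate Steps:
l(O, E) = 2 - E - O**2 (l(O, E) = 2 - (E + O*O) = 2 - (E + O**2) = 2 + (-E - O**2) = 2 - E - O**2)
3765 + l(67, -57) = 3765 + (2 - 1*(-57) - 1*67**2) = 3765 + (2 + 57 - 1*4489) = 3765 + (2 + 57 - 4489) = 3765 - 4430 = -665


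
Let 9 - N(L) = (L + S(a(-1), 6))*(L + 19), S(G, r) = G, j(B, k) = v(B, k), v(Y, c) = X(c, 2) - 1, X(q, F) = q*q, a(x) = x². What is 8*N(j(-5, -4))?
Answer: -4280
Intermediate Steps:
X(q, F) = q²
v(Y, c) = -1 + c² (v(Y, c) = c² - 1 = -1 + c²)
j(B, k) = -1 + k²
N(L) = 9 - (1 + L)*(19 + L) (N(L) = 9 - (L + (-1)²)*(L + 19) = 9 - (L + 1)*(19 + L) = 9 - (1 + L)*(19 + L))
8*N(j(-5, -4)) = 8*(-10 - (-1 + (-4)²)² - 20*(-1 + (-4)²)) = 8*(-10 - (-1 + 16)² - 20*(-1 + 16)) = 8*(-10 - 1*15² - 20*15) = 8*(-10 - 1*225 - 300) = 8*(-10 - 225 - 300) = 8*(-535) = -4280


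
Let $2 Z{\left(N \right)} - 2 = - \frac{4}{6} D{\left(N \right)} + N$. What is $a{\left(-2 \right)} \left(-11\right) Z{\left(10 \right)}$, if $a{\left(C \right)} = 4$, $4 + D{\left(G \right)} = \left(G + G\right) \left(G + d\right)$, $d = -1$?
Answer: $\frac{6952}{3} \approx 2317.3$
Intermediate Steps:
$D{\left(G \right)} = -4 + 2 G \left(-1 + G\right)$ ($D{\left(G \right)} = -4 + \left(G + G\right) \left(G - 1\right) = -4 + 2 G \left(-1 + G\right)$)
$Z{\left(N \right)} = \frac{7}{3} - \frac{2 N^{2}}{3} + \frac{7 N}{6}$ ($Z{\left(N \right)} = 1 + \frac{- \frac{4}{6} \left(-4 - 2 N + 2 N^{2}\right) + N}{2} = 1 + \frac{\left(-4\right) \frac{1}{6} \left(-4 - 2 N + 2 N^{2}\right) + N}{2} = 1 + \frac{- \frac{2 \left(-4 - 2 N + 2 N^{2}\right)}{3} + N}{2} = 1 + \frac{\left(\frac{8}{3} - \frac{4 N^{2}}{3} + \frac{4 N}{3}\right) + N}{2} = 1 + \frac{\frac{8}{3} - \frac{4 N^{2}}{3} + \frac{7 N}{3}}{2} = 1 + \left(\frac{4}{3} - \frac{2 N^{2}}{3} + \frac{7 N}{6}\right) = \frac{7}{3} - \frac{2 N^{2}}{3} + \frac{7 N}{6}$)
$a{\left(-2 \right)} \left(-11\right) Z{\left(10 \right)} = 4 \left(-11\right) \left(\frac{7}{3} - \frac{2 \cdot 10^{2}}{3} + \frac{7}{6} \cdot 10\right) = - 44 \left(\frac{7}{3} - \frac{200}{3} + \frac{35}{3}\right) = \left(-44\right) \left(- \frac{158}{3}\right) = \frac{6952}{3}$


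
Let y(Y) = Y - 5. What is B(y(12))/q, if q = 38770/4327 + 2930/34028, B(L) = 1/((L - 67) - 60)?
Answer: -36809789/39958310100 ≈ -0.00092120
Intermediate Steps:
y(Y) = -5 + Y
B(L) = 1/(-127 + L) (B(L) = 1/((-67 + L) - 60) = 1/(-127 + L))
q = 665971835/73619578 (q = 38770*(1/4327) + 2930*(1/34028) = 38770/4327 + 1465/17014 = 665971835/73619578 ≈ 9.0461)
B(y(12))/q = 1/((-127 + (-5 + 12))*(665971835/73619578)) = (73619578/665971835)/(-127 + 7) = (73619578/665971835)/(-120) = -1/120*73619578/665971835 = -36809789/39958310100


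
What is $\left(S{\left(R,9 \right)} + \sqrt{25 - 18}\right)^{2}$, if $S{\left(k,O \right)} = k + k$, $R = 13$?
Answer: $\left(26 + \sqrt{7}\right)^{2} \approx 820.58$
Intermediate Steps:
$S{\left(k,O \right)} = 2 k$
$\left(S{\left(R,9 \right)} + \sqrt{25 - 18}\right)^{2} = \left(2 \cdot 13 + \sqrt{25 - 18}\right)^{2} = \left(26 + \sqrt{7}\right)^{2}$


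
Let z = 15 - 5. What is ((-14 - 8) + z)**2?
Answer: 144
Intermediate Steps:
z = 10
((-14 - 8) + z)**2 = ((-14 - 8) + 10)**2 = (-22 + 10)**2 = (-12)**2 = 144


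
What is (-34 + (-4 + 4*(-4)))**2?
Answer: 2916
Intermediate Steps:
(-34 + (-4 + 4*(-4)))**2 = (-34 + (-4 - 16))**2 = (-34 - 20)**2 = (-54)**2 = 2916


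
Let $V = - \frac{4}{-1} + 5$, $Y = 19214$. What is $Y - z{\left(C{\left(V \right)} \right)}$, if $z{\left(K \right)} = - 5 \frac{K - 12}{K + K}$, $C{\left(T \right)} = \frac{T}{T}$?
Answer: $\frac{38373}{2} \approx 19187.0$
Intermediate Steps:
$V = 9$ ($V = \left(-4\right) \left(-1\right) + 5 = 4 + 5 = 9$)
$C{\left(T \right)} = 1$
$z{\left(K \right)} = - \frac{5 \left(-12 + K\right)}{2 K}$ ($z{\left(K \right)} = - 5 \frac{-12 + K}{2 K} = - \frac{5 \left(-12 + K\right)}{2 K}$)
$Y - z{\left(C{\left(V \right)} \right)} = 19214 - \left(- \frac{5}{2} + \frac{30}{1}\right) = 19214 - \left(- \frac{5}{2} + 30 \cdot 1\right) = 19214 - \left(- \frac{5}{2} + 30\right) = 19214 - \frac{55}{2} = \frac{38373}{2}$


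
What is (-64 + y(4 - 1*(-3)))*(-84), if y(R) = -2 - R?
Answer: 6132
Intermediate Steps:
(-64 + y(4 - 1*(-3)))*(-84) = (-64 + (-2 - (4 - 1*(-3))))*(-84) = (-64 + (-2 - (4 + 3)))*(-84) = (-64 + (-2 - 1*7))*(-84) = (-64 + (-2 - 7))*(-84) = (-64 - 9)*(-84) = -73*(-84) = 6132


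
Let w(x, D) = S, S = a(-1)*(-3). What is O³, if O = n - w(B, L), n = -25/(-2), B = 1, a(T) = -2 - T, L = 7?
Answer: 6859/8 ≈ 857.38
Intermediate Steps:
S = 3 (S = (-2 - 1*(-1))*(-3) = (-2 + 1)*(-3) = -1*(-3) = 3)
n = 25/2 (n = -25*(-½) = 25/2 ≈ 12.500)
w(x, D) = 3
O = 19/2 (O = 25/2 - 1*3 = 25/2 - 3 = 19/2 ≈ 9.5000)
O³ = (19/2)³ = 6859/8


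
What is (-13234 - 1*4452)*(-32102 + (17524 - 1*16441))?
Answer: 548602034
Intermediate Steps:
(-13234 - 1*4452)*(-32102 + (17524 - 1*16441)) = (-13234 - 4452)*(-32102 + (17524 - 16441)) = -17686*(-32102 + 1083) = -17686*(-31019) = 548602034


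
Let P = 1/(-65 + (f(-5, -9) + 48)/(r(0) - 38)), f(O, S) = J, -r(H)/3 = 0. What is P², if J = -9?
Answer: 1444/6295081 ≈ 0.00022939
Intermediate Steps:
r(H) = 0 (r(H) = -3*0 = 0)
f(O, S) = -9
P = -38/2509 (P = 1/(-65 + (-9 + 48)/(0 - 38)) = 1/(-65 + 39/(-38)) = 1/(-65 + 39*(-1/38)) = 1/(-65 - 39/38) = 1/(-2509/38) = -38/2509 ≈ -0.015145)
P² = (-38/2509)² = 1444/6295081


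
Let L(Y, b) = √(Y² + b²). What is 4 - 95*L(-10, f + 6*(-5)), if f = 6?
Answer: -2466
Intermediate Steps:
4 - 95*L(-10, f + 6*(-5)) = 4 - 95*√((-10)² + (6 + 6*(-5))²) = 4 - 95*√(100 + (6 - 30)²) = 4 - 95*√(100 + (-24)²) = 4 - 95*√(100 + 576) = 4 - 95*√676 = 4 - 95*26 = 4 - 2470 = -2466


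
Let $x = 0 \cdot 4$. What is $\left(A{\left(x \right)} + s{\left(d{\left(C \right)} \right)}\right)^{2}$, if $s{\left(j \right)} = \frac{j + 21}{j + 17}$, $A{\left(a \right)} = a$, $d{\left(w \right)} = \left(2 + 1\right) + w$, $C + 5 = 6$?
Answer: $\frac{625}{441} \approx 1.4172$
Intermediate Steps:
$C = 1$ ($C = -5 + 6 = 1$)
$d{\left(w \right)} = 3 + w$
$x = 0$
$s{\left(j \right)} = \frac{21 + j}{17 + j}$
$\left(A{\left(x \right)} + s{\left(d{\left(C \right)} \right)}\right)^{2} = \left(0 + \frac{21 + \left(3 + 1\right)}{17 + \left(3 + 1\right)}\right)^{2} = \left(0 + \frac{21 + 4}{17 + 4}\right)^{2} = \left(0 + \frac{1}{21} \cdot 25\right)^{2} = \left(0 + \frac{25}{21}\right)^{2} = \left(\frac{25}{21}\right)^{2} = \frac{625}{441}$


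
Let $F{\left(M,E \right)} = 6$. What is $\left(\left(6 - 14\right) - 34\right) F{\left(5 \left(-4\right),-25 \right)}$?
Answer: $-252$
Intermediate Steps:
$\left(\left(6 - 14\right) - 34\right) F{\left(5 \left(-4\right),-25 \right)} = \left(\left(6 - 14\right) - 34\right) 6 = \left(-8 - 34\right) 6 = \left(-42\right) 6 = -252$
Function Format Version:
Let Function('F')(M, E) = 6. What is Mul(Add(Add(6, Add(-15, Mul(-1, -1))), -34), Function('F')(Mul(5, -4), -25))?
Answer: -252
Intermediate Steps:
Mul(Add(Add(6, Add(-15, Mul(-1, -1))), -34), Function('F')(Mul(5, -4), -25)) = Mul(Add(Add(6, Add(-15, Mul(-1, -1))), -34), 6) = Mul(Add(Add(6, Add(-15, 1)), -34), 6) = Mul(Add(Add(6, -14), -34), 6) = Mul(Add(-8, -34), 6) = Mul(-42, 6) = -252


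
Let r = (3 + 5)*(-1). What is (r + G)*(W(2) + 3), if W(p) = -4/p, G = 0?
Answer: -8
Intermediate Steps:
r = -8 (r = 8*(-1) = -8)
(r + G)*(W(2) + 3) = (-8 + 0)*(-4/2 + 3) = -8*(-4*½ + 3) = -8*(-2 + 3) = -8*1 = -8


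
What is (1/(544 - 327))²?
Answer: 1/47089 ≈ 2.1236e-5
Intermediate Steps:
(1/(544 - 327))² = (1/217)² = 1/47089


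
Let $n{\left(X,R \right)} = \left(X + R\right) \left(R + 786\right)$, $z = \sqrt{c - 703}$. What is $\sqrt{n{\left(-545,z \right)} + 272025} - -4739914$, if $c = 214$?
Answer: $4739914 + \sqrt{-156834 + 241 i \sqrt{489}} \approx 4.7399 \cdot 10^{6} + 396.08 i$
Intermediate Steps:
$z = i \sqrt{489}$ ($z = \sqrt{214 - 703} = \sqrt{-489} = i \sqrt{489} \approx 22.113 i$)
$n{\left(X,R \right)} = \left(786 + R\right) \left(R + X\right)$ ($n{\left(X,R \right)} = \left(R + X\right) \left(786 + R\right) = \left(786 + R\right) \left(R + X\right)$)
$\sqrt{n{\left(-545,z \right)} + 272025} - -4739914 = \sqrt{\left(\left(i \sqrt{489}\right)^{2} + 786 i \sqrt{489} + 786 \left(-545\right) + i \sqrt{489} \left(-545\right)\right) + 272025} - -4739914 = \sqrt{\left(-489 + 786 i \sqrt{489} - 428370 - 545 i \sqrt{489}\right) + 272025} + 4739914 = \sqrt{\left(-428859 + 241 i \sqrt{489}\right) + 272025} + 4739914 = \sqrt{-156834 + 241 i \sqrt{489}} + 4739914 = 4739914 + \sqrt{-156834 + 241 i \sqrt{489}}$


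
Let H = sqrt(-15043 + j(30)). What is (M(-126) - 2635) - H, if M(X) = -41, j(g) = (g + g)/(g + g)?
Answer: -2676 - I*sqrt(15042) ≈ -2676.0 - 122.65*I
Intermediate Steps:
j(g) = 1 (j(g) = (2*g)/((2*g)) = (2*g)*(1/(2*g)) = 1)
H = I*sqrt(15042) (H = sqrt(-15043 + 1) = sqrt(-15042) = I*sqrt(15042) ≈ 122.65*I)
(M(-126) - 2635) - H = (-41 - 2635) - I*sqrt(15042) = -2676 - I*sqrt(15042)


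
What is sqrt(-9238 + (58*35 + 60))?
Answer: 2*I*sqrt(1787) ≈ 84.546*I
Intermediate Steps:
sqrt(-9238 + (58*35 + 60)) = sqrt(-9238 + (2030 + 60)) = sqrt(-9238 + 2090) = sqrt(-7148) = 2*I*sqrt(1787)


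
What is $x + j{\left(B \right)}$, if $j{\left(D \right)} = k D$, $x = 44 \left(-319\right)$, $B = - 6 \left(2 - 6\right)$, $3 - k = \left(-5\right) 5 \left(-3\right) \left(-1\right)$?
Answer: $-12164$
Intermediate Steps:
$k = 78$ ($k = 3 - \left(-5\right) 5 \left(-3\right) \left(-1\right) = 3 - \left(-25\right) \left(-3\right) \left(-1\right) = 3 - 75 \left(-1\right) = 3 - -75 = 3 + 75 = 78$)
$B = 24$ ($B = \left(-6\right) \left(-4\right) = 24$)
$x = -14036$
$j{\left(D \right)} = 78 D$
$x + j{\left(B \right)} = -14036 + 78 \cdot 24 = -14036 + 1872 = -12164$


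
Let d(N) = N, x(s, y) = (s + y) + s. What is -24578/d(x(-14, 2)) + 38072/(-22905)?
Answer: 280984609/297765 ≈ 943.65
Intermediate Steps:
x(s, y) = y + 2*s
-24578/d(x(-14, 2)) + 38072/(-22905) = -24578/(2 + 2*(-14)) + 38072/(-22905) = -24578/(2 - 28) + 38072*(-1/22905) = -24578/(-26) - 38072/22905 = -24578*(-1/26) - 38072/22905 = 12289/13 - 38072/22905 = 280984609/297765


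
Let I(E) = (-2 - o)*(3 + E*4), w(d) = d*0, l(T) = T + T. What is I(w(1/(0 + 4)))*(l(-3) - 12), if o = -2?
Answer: 0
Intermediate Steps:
l(T) = 2*T
w(d) = 0
I(E) = 0 (I(E) = (-2 - 1*(-2))*(3 + E*4) = (-2 + 2)*(3 + 4*E) = 0*(3 + 4*E) = 0)
I(w(1/(0 + 4)))*(l(-3) - 12) = 0*(2*(-3) - 12) = 0*(-6 - 12) = 0*(-18) = 0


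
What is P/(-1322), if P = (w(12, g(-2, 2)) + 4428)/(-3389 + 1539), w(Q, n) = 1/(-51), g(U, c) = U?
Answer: 225827/124730700 ≈ 0.0018105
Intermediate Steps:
w(Q, n) = -1/51
P = -225827/94350 (P = (-1/51 + 4428)/(-3389 + 1539) = (225827/51)/(-1850) = (225827/51)*(-1/1850) = -225827/94350 ≈ -2.3935)
P/(-1322) = -225827/94350/(-1322) = -225827/94350*(-1/1322) = 225827/124730700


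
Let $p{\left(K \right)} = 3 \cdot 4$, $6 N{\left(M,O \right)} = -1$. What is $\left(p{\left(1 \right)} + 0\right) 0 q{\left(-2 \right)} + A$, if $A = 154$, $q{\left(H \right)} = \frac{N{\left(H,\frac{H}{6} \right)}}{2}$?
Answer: $154$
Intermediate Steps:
$N{\left(M,O \right)} = - \frac{1}{6}$ ($N{\left(M,O \right)} = \frac{1}{6} \left(-1\right) = - \frac{1}{6}$)
$p{\left(K \right)} = 12$
$q{\left(H \right)} = - \frac{1}{12}$ ($q{\left(H \right)} = - \frac{1}{6 \cdot 2} = \left(- \frac{1}{6}\right) \frac{1}{2} = - \frac{1}{12}$)
$\left(p{\left(1 \right)} + 0\right) 0 q{\left(-2 \right)} + A = \left(12 + 0\right) 0 \left(- \frac{1}{12}\right) + 154 = 12 \cdot 0 \left(- \frac{1}{12}\right) + 154 = 0 \left(- \frac{1}{12}\right) + 154 = 0 + 154 = 154$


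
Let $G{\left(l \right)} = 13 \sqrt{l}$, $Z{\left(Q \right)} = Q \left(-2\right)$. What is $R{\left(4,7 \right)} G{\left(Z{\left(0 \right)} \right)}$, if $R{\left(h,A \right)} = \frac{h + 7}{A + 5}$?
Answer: $0$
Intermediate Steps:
$Z{\left(Q \right)} = - 2 Q$
$R{\left(h,A \right)} = \frac{7 + h}{5 + A}$
$R{\left(4,7 \right)} G{\left(Z{\left(0 \right)} \right)} = \frac{7 + 4}{5 + 7} \cdot 13 \sqrt{\left(-2\right) 0} = \frac{1}{12} \cdot 11 \cdot 13 \sqrt{0} = \frac{1}{12} \cdot 11 \cdot 13 \cdot 0 = \frac{11}{12} \cdot 0 = 0$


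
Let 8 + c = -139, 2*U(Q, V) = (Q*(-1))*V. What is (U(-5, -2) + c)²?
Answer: 23104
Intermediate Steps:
U(Q, V) = -Q*V/2 (U(Q, V) = ((Q*(-1))*V)/2 = ((-Q)*V)/2 = (-Q*V)/2 = -Q*V/2)
c = -147 (c = -8 - 139 = -147)
(U(-5, -2) + c)² = (-½*(-5)*(-2) - 147)² = (-5 - 147)² = (-152)² = 23104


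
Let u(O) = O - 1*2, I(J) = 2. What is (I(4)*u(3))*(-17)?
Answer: -34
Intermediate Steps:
u(O) = -2 + O (u(O) = O - 2 = -2 + O)
(I(4)*u(3))*(-17) = (2*(-2 + 3))*(-17) = (2*1)*(-17) = 2*(-17) = -34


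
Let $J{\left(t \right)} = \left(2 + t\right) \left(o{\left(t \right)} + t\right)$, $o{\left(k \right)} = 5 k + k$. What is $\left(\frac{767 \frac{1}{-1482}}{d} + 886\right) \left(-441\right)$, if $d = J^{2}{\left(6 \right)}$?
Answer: $- \frac{11402947525}{29184} \approx -3.9073 \cdot 10^{5}$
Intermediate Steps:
$o{\left(k \right)} = 6 k$
$J{\left(t \right)} = 7 t \left(2 + t\right)$ ($J{\left(t \right)} = \left(2 + t\right) \left(6 t + t\right) = \left(2 + t\right) 7 t = 7 t \left(2 + t\right)$)
$d = 112896$ ($d = \left(7 \cdot 6 \left(2 + 6\right)\right)^{2} = \left(7 \cdot 6 \cdot 8\right)^{2} = 336^{2} = 112896$)
$\left(\frac{767 \frac{1}{-1482}}{d} + 886\right) \left(-441\right) = \left(\frac{767 \frac{1}{-1482}}{112896} + 886\right) \left(-441\right) = \left(767 \left(- \frac{1}{1482}\right) \frac{1}{112896} + 886\right) \left(-441\right) = \left(\left(- \frac{59}{114}\right) \frac{1}{112896} + 886\right) \left(-441\right) = \left(- \frac{59}{12870144} + 886\right) \left(-441\right) = \frac{11402947525}{12870144} \left(-441\right) = - \frac{11402947525}{29184}$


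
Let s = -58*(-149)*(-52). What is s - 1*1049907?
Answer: -1499291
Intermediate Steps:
s = -449384 (s = 8642*(-52) = -449384)
s - 1*1049907 = -449384 - 1*1049907 = -449384 - 1049907 = -1499291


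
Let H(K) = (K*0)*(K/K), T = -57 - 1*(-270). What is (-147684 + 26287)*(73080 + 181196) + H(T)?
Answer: -30868343572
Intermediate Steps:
T = 213 (T = -57 + 270 = 213)
H(K) = 0 (H(K) = 0*1 = 0)
(-147684 + 26287)*(73080 + 181196) + H(T) = (-147684 + 26287)*(73080 + 181196) + 0 = -121397*254276 + 0 = -30868343572 + 0 = -30868343572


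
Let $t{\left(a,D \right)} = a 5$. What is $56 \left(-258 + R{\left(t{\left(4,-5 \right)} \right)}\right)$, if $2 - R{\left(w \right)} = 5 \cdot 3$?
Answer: $-15176$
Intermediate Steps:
$t{\left(a,D \right)} = 5 a$
$R{\left(w \right)} = -13$ ($R{\left(w \right)} = 2 - 5 \cdot 3 = 2 - 15 = -13$)
$56 \left(-258 + R{\left(t{\left(4,-5 \right)} \right)}\right) = 56 \left(-258 - 13\right) = 56 \left(-271\right) = -15176$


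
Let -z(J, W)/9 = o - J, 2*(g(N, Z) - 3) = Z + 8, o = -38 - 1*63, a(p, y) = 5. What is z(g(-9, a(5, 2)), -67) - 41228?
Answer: -80467/2 ≈ -40234.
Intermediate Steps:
o = -101 (o = -38 - 63 = -101)
g(N, Z) = 7 + Z/2 (g(N, Z) = 3 + (Z + 8)/2 = 3 + (8 + Z)/2 = 3 + (4 + Z/2) = 7 + Z/2)
z(J, W) = 909 + 9*J (z(J, W) = -9*(-101 - J) = 909 + 9*J)
z(g(-9, a(5, 2)), -67) - 41228 = (909 + 9*(7 + (½)*5)) - 41228 = (909 + 9*(7 + 5/2)) - 41228 = (909 + 9*(19/2)) - 41228 = (909 + 171/2) - 41228 = 1989/2 - 41228 = -80467/2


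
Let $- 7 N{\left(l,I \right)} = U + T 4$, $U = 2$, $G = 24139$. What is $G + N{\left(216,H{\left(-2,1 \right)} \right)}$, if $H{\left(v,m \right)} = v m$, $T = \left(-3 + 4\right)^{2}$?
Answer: $\frac{168967}{7} \approx 24138.0$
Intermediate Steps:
$T = 1$ ($T = 1^{2} = 1$)
$H{\left(v,m \right)} = m v$
$N{\left(l,I \right)} = - \frac{6}{7}$ ($N{\left(l,I \right)} = - \frac{2 + 1 \cdot 4}{7} = - \frac{2 + 4}{7} = \left(- \frac{1}{7}\right) 6 = - \frac{6}{7}$)
$G + N{\left(216,H{\left(-2,1 \right)} \right)} = 24139 - \frac{6}{7} = \frac{168967}{7}$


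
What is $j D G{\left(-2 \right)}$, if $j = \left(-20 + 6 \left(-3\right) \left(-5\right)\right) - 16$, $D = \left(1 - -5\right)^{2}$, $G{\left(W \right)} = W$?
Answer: $-3888$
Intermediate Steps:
$D = 36$ ($D = \left(1 + 5\right)^{2} = 6^{2} = 36$)
$j = 54$ ($j = \left(-20 - -90\right) - 16 = \left(-20 + 90\right) - 16 = 70 - 16 = 54$)
$j D G{\left(-2 \right)} = 54 \cdot 36 \left(-2\right) = 1944 \left(-2\right) = -3888$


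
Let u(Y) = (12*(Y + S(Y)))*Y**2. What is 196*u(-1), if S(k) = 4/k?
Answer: -11760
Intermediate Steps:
u(Y) = Y**2*(12*Y + 48/Y) (u(Y) = (12*(Y + 4/Y))*Y**2 = (12*Y + 48/Y)*Y**2 = Y**2*(12*Y + 48/Y))
196*u(-1) = 196*(12*(-1)*(4 + (-1)**2)) = 196*(12*(-1)*(4 + 1)) = 196*(12*(-1)*5) = 196*(-60) = -11760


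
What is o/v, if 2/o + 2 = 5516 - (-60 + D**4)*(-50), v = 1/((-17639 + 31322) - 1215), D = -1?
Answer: 6234/641 ≈ 9.7254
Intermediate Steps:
v = 1/12468 (v = 1/(13683 - 1215) = 1/12468 ≈ 8.0205e-5)
o = 1/1282 (o = 2/(-2 + (5516 - (-60 + (-1)**4)*(-50))) = 2/(-2 + (5516 - (-60 + 1)*(-50))) = 2/(-2 + (5516 - (-59)*(-50))) = 2/(-2 + (5516 - 1*2950)) = 2/(-2 + (5516 - 2950)) = 2/(-2 + 2566) = 2/2564 = 2*(1/2564) = 1/1282 ≈ 0.00078003)
o/v = 1/(1282*(1/12468)) = (1/1282)*12468 = 6234/641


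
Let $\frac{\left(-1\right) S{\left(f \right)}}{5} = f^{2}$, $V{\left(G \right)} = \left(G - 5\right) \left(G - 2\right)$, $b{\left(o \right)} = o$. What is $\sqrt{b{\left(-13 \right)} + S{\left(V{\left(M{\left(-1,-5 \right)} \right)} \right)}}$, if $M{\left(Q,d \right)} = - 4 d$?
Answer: $i \sqrt{364513} \approx 603.75 i$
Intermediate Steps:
$V{\left(G \right)} = \left(-5 + G\right) \left(-2 + G\right)$
$S{\left(f \right)} = - 5 f^{2}$
$\sqrt{b{\left(-13 \right)} + S{\left(V{\left(M{\left(-1,-5 \right)} \right)} \right)}} = \sqrt{-13 - 5 \left(10 + \left(\left(-4\right) \left(-5\right)\right)^{2} - 7 \left(\left(-4\right) \left(-5\right)\right)\right)^{2}} = \sqrt{-13 - 5 \left(10 + 20^{2} - 140\right)^{2}} = \sqrt{-13 - 5 \left(10 + 400 - 140\right)^{2}} = \sqrt{-13 - 5 \cdot 270^{2}} = \sqrt{-13 - 364500} = \sqrt{-364513} = i \sqrt{364513}$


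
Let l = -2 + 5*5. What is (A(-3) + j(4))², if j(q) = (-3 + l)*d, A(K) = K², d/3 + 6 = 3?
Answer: 29241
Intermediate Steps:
d = -9 (d = -18 + 3*3 = -18 + 9 = -9)
l = 23 (l = -2 + 25 = 23)
j(q) = -180 (j(q) = (-3 + 23)*(-9) = 20*(-9) = -180)
(A(-3) + j(4))² = ((-3)² - 180)² = (9 - 180)² = (-171)² = 29241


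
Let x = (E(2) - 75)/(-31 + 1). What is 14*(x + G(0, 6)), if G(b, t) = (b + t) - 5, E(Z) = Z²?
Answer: 707/15 ≈ 47.133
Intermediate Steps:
G(b, t) = -5 + b + t
x = 71/30 (x = (2² - 75)/(-31 + 1) = (4 - 75)/(-30) = -71*(-1/30) = 71/30 ≈ 2.3667)
14*(x + G(0, 6)) = 14*(71/30 + (-5 + 0 + 6)) = 14*(71/30 + 1) = 14*(101/30) = 707/15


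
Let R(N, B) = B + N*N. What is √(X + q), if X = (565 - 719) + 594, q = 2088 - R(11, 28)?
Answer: √2379 ≈ 48.775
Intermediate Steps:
R(N, B) = B + N²
q = 1939 (q = 2088 - (28 + 11²) = 2088 - (28 + 121) = 2088 - 1*149 = 2088 - 149 = 1939)
X = 440 (X = -154 + 594 = 440)
√(X + q) = √(440 + 1939) = √2379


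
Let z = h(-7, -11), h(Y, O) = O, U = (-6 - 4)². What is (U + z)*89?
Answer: 7921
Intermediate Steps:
U = 100 (U = (-10)² = 100)
z = -11
(U + z)*89 = (100 - 11)*89 = 89*89 = 7921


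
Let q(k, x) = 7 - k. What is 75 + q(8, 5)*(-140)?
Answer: 215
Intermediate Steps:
75 + q(8, 5)*(-140) = 75 + (7 - 1*8)*(-140) = 75 + (7 - 8)*(-140) = 75 - 1*(-140) = 75 + 140 = 215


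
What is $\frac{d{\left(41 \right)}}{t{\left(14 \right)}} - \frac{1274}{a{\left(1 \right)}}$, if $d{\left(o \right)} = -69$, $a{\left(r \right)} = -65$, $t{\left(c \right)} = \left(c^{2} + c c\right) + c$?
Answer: $\frac{39443}{2030} \approx 19.43$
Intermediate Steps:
$t{\left(c \right)} = c + 2 c^{2}$ ($t{\left(c \right)} = \left(c^{2} + c^{2}\right) + c = 2 c^{2} + c = c + 2 c^{2}$)
$\frac{d{\left(41 \right)}}{t{\left(14 \right)}} - \frac{1274}{a{\left(1 \right)}} = - \frac{69}{14 \left(1 + 2 \cdot 14\right)} - \frac{1274}{-65} = - \frac{69}{14 \left(1 + 28\right)} - - \frac{98}{5} = - \frac{69}{14 \cdot 29} + \frac{98}{5} = - \frac{69}{406} + \frac{98}{5} = \frac{39443}{2030}$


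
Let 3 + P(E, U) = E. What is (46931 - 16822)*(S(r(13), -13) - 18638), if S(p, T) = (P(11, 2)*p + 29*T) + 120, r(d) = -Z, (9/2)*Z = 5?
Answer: -5122594715/9 ≈ -5.6918e+8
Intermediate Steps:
Z = 10/9 (Z = (2/9)*5 = 10/9 ≈ 1.1111)
r(d) = -10/9 (r(d) = -1*10/9 = -10/9)
P(E, U) = -3 + E
S(p, T) = 120 + 8*p + 29*T (S(p, T) = ((-3 + 11)*p + 29*T) + 120 = (8*p + 29*T) + 120 = 120 + 8*p + 29*T)
(46931 - 16822)*(S(r(13), -13) - 18638) = (46931 - 16822)*((120 + 8*(-10/9) + 29*(-13)) - 18638) = 30109*((120 - 80/9 - 377) - 18638) = 30109*(-2393/9 - 18638) = 30109*(-170135/9) = -5122594715/9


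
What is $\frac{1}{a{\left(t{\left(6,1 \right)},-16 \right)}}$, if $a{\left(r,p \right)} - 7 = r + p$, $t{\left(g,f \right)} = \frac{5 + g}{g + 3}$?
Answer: $- \frac{9}{70} \approx -0.12857$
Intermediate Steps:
$t{\left(g,f \right)} = \frac{5 + g}{3 + g}$
$a{\left(r,p \right)} = 7 + p + r$ ($a{\left(r,p \right)} = 7 + \left(r + p\right) = 7 + \left(p + r\right) = 7 + p + r$)
$\frac{1}{a{\left(t{\left(6,1 \right)},-16 \right)}} = \frac{1}{7 - 16 + \frac{5 + 6}{3 + 6}} = \frac{1}{7 - 16 + \frac{1}{9} \cdot 11} = \frac{1}{7 - 16 + \frac{11}{9}} = \frac{1}{- \frac{70}{9}} = - \frac{9}{70}$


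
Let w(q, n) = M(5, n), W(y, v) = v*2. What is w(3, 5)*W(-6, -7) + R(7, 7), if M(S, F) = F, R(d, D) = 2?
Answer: -68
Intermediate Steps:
W(y, v) = 2*v
w(q, n) = n
w(3, 5)*W(-6, -7) + R(7, 7) = 5*(2*(-7)) + 2 = 5*(-14) + 2 = -70 + 2 = -68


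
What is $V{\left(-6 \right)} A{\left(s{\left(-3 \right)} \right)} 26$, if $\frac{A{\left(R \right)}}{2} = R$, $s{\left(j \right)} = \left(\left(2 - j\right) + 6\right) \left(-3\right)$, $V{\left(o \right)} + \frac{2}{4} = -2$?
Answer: $4290$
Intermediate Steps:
$V{\left(o \right)} = - \frac{5}{2}$ ($V{\left(o \right)} = - \frac{1}{2} - 2 = - \frac{5}{2}$)
$s{\left(j \right)} = -24 + 3 j$ ($s{\left(j \right)} = \left(8 - j\right) \left(-3\right) = -24 + 3 j$)
$A{\left(R \right)} = 2 R$
$V{\left(-6 \right)} A{\left(s{\left(-3 \right)} \right)} 26 = - \frac{5 \cdot 2 \left(-24 + 3 \left(-3\right)\right)}{2} \cdot 26 = - \frac{5 \cdot 2 \left(-24 - 9\right)}{2} \cdot 26 = - \frac{5 \cdot 2 \left(-33\right)}{2} \cdot 26 = \left(- \frac{5}{2}\right) \left(-66\right) 26 = 165 \cdot 26 = 4290$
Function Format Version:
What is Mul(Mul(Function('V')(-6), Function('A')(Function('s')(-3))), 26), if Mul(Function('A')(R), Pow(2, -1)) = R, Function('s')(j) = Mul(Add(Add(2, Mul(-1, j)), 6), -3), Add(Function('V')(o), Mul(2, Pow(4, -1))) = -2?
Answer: 4290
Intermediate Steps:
Function('V')(o) = Rational(-5, 2) (Function('V')(o) = Add(Rational(-1, 2), -2) = Rational(-5, 2))
Function('s')(j) = Add(-24, Mul(3, j)) (Function('s')(j) = Mul(Add(8, Mul(-1, j)), -3) = Add(-24, Mul(3, j)))
Function('A')(R) = Mul(2, R)
Mul(Mul(Function('V')(-6), Function('A')(Function('s')(-3))), 26) = Mul(Mul(Rational(-5, 2), Mul(2, Add(-24, Mul(3, -3)))), 26) = Mul(Mul(Rational(-5, 2), Mul(2, Add(-24, -9))), 26) = Mul(Mul(Rational(-5, 2), Mul(2, -33)), 26) = Mul(Mul(Rational(-5, 2), -66), 26) = Mul(165, 26) = 4290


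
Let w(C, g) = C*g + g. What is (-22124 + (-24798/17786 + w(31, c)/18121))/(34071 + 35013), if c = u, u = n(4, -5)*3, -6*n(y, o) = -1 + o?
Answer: -3565507601123/11132890261452 ≈ -0.32027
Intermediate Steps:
n(y, o) = ⅙ - o/6 (n(y, o) = -(-1 + o)/6 = ⅙ - o/6)
u = 3 (u = (⅙ - ⅙*(-5))*3 = (⅙ + ⅚)*3 = 1*3 = 3)
c = 3
w(C, g) = g + C*g
(-22124 + (-24798/17786 + w(31, c)/18121))/(34071 + 35013) = (-22124 + (-24798/17786 + (3*(1 + 31))/18121))/(34071 + 35013) = (-22124 + (-24798*1/17786 + (3*32)*(1/18121)))/69084 = (-22124 + (-12399/8893 + 96*(1/18121)))*(1/69084) = (-22124 + (-12399/8893 + 96/18121))*(1/69084) = (-22124 - 223828551/161150053)*(1/69084) = -3565507601123/161150053*1/69084 = -3565507601123/11132890261452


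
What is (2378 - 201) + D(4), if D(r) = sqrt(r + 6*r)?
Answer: 2177 + 2*sqrt(7) ≈ 2182.3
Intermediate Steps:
D(r) = sqrt(7)*sqrt(r) (D(r) = sqrt(7*r) = sqrt(7)*sqrt(r))
(2378 - 201) + D(4) = (2378 - 201) + sqrt(7)*sqrt(4) = 2177 + sqrt(7)*2 = 2177 + 2*sqrt(7)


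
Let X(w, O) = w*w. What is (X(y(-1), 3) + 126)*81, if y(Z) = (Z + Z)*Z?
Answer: 10530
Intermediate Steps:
y(Z) = 2*Z² (y(Z) = (2*Z)*Z = 2*Z²)
X(w, O) = w²
(X(y(-1), 3) + 126)*81 = ((2*(-1)²)² + 126)*81 = ((2*1)² + 126)*81 = (2² + 126)*81 = (4 + 126)*81 = 130*81 = 10530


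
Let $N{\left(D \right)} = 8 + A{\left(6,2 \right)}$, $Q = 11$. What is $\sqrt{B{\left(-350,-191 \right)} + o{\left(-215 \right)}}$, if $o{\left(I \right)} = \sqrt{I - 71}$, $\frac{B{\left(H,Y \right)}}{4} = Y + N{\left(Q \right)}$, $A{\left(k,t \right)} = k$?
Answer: $\sqrt{-708 + i \sqrt{286}} \approx 0.3178 + 26.61 i$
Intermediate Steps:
$N{\left(D \right)} = 14$ ($N{\left(D \right)} = 8 + 6 = 14$)
$B{\left(H,Y \right)} = 56 + 4 Y$ ($B{\left(H,Y \right)} = 4 \left(Y + 14\right) = 4 \left(14 + Y\right) = 56 + 4 Y$)
$o{\left(I \right)} = \sqrt{-71 + I}$
$\sqrt{B{\left(-350,-191 \right)} + o{\left(-215 \right)}} = \sqrt{\left(56 + 4 \left(-191\right)\right) + \sqrt{-71 - 215}} = \sqrt{\left(56 - 764\right) + \sqrt{-286}} = \sqrt{-708 + i \sqrt{286}}$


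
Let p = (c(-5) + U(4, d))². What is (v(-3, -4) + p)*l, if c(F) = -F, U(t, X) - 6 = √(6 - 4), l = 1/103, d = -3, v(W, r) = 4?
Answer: 127/103 + 22*√2/103 ≈ 1.5351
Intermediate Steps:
l = 1/103 ≈ 0.0097087
U(t, X) = 6 + √2 (U(t, X) = 6 + √(6 - 4) = 6 + √2)
p = (11 + √2)² (p = (-1*(-5) + (6 + √2))² = (5 + (6 + √2))² = (11 + √2)² ≈ 154.11)
(v(-3, -4) + p)*l = (4 + (11 + √2)²)*(1/103) = 4/103 + (11 + √2)²/103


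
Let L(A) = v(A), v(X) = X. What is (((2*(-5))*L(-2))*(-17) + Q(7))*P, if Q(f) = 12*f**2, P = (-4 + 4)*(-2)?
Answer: 0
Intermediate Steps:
P = 0 (P = 0*(-2) = 0)
L(A) = A
(((2*(-5))*L(-2))*(-17) + Q(7))*P = (((2*(-5))*(-2))*(-17) + 12*7**2)*0 = (-10*(-2)*(-17) + 12*49)*0 = (20*(-17) + 588)*0 = (-340 + 588)*0 = 248*0 = 0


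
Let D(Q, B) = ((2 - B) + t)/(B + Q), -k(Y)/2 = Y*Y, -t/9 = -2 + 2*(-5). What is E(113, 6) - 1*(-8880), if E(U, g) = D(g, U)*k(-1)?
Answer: 1056726/119 ≈ 8880.0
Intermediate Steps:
t = 108 (t = -9*(-2 + 2*(-5)) = -9*(-2 - 10) = -9*(-12) = 108)
k(Y) = -2*Y² (k(Y) = -2*Y*Y = -2*Y²)
D(Q, B) = (110 - B)/(B + Q) (D(Q, B) = ((2 - B) + 108)/(B + Q) = (110 - B)/(B + Q))
E(U, g) = -2*(110 - U)/(U + g) (E(U, g) = ((110 - U)/(U + g))*(-2*(-1)²) = ((110 - U)/(U + g))*(-2*1) = ((110 - U)/(U + g))*(-2) = -2*(110 - U)/(U + g))
E(113, 6) - 1*(-8880) = 2*(-110 + 113)/(113 + 6) - 1*(-8880) = 2*3/119 + 8880 = 2*(1/119)*3 + 8880 = 6/119 + 8880 = 1056726/119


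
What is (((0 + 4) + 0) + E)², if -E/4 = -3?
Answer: 256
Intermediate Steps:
E = 12 (E = -4*(-3) = 12)
(((0 + 4) + 0) + E)² = (((0 + 4) + 0) + 12)² = ((4 + 0) + 12)² = (4 + 12)² = 16² = 256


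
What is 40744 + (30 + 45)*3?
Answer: 40969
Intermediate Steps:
40744 + (30 + 45)*3 = 40744 + 75*3 = 40744 + 225 = 40969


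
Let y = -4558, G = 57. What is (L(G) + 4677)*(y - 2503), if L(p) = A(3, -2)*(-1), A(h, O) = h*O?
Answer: -33066663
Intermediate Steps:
A(h, O) = O*h
L(p) = 6 (L(p) = -2*3*(-1) = -6*(-1) = 6)
(L(G) + 4677)*(y - 2503) = (6 + 4677)*(-4558 - 2503) = 4683*(-7061) = -33066663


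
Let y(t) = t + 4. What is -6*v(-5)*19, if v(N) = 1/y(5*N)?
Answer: 38/7 ≈ 5.4286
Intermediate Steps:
y(t) = 4 + t
v(N) = 1/(4 + 5*N)
-6*v(-5)*19 = -6/(4 + 5*(-5))*19 = -6/(4 - 25)*19 = -6/(-21)*19 = -6*(-1/21)*19 = (2/7)*19 = 38/7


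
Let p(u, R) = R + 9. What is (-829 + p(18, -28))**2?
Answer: 719104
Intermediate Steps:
p(u, R) = 9 + R
(-829 + p(18, -28))**2 = (-829 + (9 - 28))**2 = (-829 - 19)**2 = (-848)**2 = 719104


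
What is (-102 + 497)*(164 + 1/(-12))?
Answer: 776965/12 ≈ 64747.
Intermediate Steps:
(-102 + 497)*(164 + 1/(-12)) = 395*(164 - 1/12) = 395*(1967/12) = 776965/12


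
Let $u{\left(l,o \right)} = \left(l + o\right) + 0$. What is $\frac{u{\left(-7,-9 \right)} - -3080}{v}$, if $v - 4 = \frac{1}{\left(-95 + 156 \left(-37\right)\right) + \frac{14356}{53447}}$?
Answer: $\frac{9904591416}{12929725} \approx 766.03$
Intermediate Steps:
$u{\left(l,o \right)} = l + o$
$v = \frac{12929725}{3232569}$ ($v = 4 + \frac{1}{\left(-95 + 156 \left(-37\right)\right) + \frac{14356}{53447}} = 4 + \frac{1}{\left(-95 - 5772\right) + 14356 \cdot \frac{1}{53447}} = 4 + \frac{1}{-5867 + \frac{148}{551}} = 4 + \frac{1}{- \frac{3232569}{551}} = 4 - \frac{551}{3232569} = \frac{12929725}{3232569} \approx 3.9998$)
$\frac{u{\left(-7,-9 \right)} - -3080}{v} = \frac{\left(-7 - 9\right) - -3080}{\frac{12929725}{3232569}} = \left(-16 + 3080\right) \frac{3232569}{12929725} = 3064 \cdot \frac{3232569}{12929725} = \frac{9904591416}{12929725}$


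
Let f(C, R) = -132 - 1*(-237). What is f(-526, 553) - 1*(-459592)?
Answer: 459697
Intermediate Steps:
f(C, R) = 105 (f(C, R) = -132 + 237 = 105)
f(-526, 553) - 1*(-459592) = 105 - 1*(-459592) = 105 + 459592 = 459697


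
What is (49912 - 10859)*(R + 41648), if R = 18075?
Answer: 2332362319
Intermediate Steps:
(49912 - 10859)*(R + 41648) = (49912 - 10859)*(18075 + 41648) = 39053*59723 = 2332362319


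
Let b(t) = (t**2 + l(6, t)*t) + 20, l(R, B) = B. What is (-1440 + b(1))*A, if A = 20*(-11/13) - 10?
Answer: 496300/13 ≈ 38177.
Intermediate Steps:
b(t) = 20 + 2*t**2 (b(t) = (t**2 + t*t) + 20 = (t**2 + t**2) + 20 = 2*t**2 + 20 = 20 + 2*t**2)
A = -350/13 (A = 20*(-11*1/13) - 10 = 20*(-11/13) - 10 = -220/13 - 10 = -350/13 ≈ -26.923)
(-1440 + b(1))*A = (-1440 + (20 + 2*1**2))*(-350/13) = (-1440 + (20 + 2*1))*(-350/13) = (-1440 + (20 + 2))*(-350/13) = (-1440 + 22)*(-350/13) = -1418*(-350/13) = 496300/13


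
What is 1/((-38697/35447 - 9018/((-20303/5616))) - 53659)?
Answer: -719680441/36822902014474 ≈ -1.9544e-5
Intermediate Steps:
1/((-38697/35447 - 9018/((-20303/5616))) - 53659) = 1/((-38697*1/35447 - 9018/((-20303*1/5616))) - 53659) = 1/((-38697/35447 - 9018/(-20303/5616)) - 53659) = 1/((-38697/35447 - 9018*(-5616/20303)) - 53659) = 1/((-38697/35447 + 50645088/20303) - 53659) = 1/(1794430769145/719680441 - 53659) = 1/(-36822902014474/719680441) = -719680441/36822902014474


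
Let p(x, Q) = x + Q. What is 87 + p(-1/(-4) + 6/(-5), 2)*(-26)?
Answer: 597/10 ≈ 59.700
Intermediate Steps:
p(x, Q) = Q + x
87 + p(-1/(-4) + 6/(-5), 2)*(-26) = 87 + (2 + (-1/(-4) + 6/(-5)))*(-26) = 87 + (2 + (-1*(-¼) + 6*(-⅕)))*(-26) = 87 + (2 + (¼ - 6/5))*(-26) = 87 + (2 - 19/20)*(-26) = 87 + (21/20)*(-26) = 87 - 273/10 = 597/10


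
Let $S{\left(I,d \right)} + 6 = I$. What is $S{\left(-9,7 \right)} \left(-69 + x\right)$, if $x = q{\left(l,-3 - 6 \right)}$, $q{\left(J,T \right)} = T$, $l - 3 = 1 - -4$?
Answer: $1170$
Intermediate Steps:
$l = 8$ ($l = 3 + \left(1 - -4\right) = 3 + \left(1 + 4\right) = 3 + 5 = 8$)
$S{\left(I,d \right)} = -6 + I$
$x = -9$ ($x = -3 - 6 = -9$)
$S{\left(-9,7 \right)} \left(-69 + x\right) = \left(-6 - 9\right) \left(-69 - 9\right) = \left(-15\right) \left(-78\right) = 1170$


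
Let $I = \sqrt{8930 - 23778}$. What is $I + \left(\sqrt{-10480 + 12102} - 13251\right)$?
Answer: $-13251 + \sqrt{1622} + 16 i \sqrt{58} \approx -13211.0 + 121.85 i$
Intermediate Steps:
$I = 16 i \sqrt{58}$ ($I = \sqrt{-14848} = 16 i \sqrt{58} \approx 121.85 i$)
$I + \left(\sqrt{-10480 + 12102} - 13251\right) = 16 i \sqrt{58} + \left(\sqrt{-10480 + 12102} - 13251\right) = 16 i \sqrt{58} - \left(13251 - \sqrt{1622}\right) = -13251 + \sqrt{1622} + 16 i \sqrt{58}$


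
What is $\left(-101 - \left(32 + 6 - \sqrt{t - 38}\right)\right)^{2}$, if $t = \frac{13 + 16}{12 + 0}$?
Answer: $\frac{\left(834 - i \sqrt{1281}\right)^{2}}{36} \approx 19285.0 - 1658.3 i$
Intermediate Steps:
$t = \frac{29}{12} \approx 2.4167$
$\left(-101 - \left(32 + 6 - \sqrt{t - 38}\right)\right)^{2} = \left(-101 - \left(32 + 6 - \sqrt{\frac{29}{12} - 38}\right)\right)^{2} = \left(-101 + \left(\sqrt{- \frac{427}{12}} - \left(32 + 6\right)\right)\right)^{2} = \left(-101 + \left(\frac{i \sqrt{1281}}{6} - 38\right)\right)^{2} = \left(-101 - \left(38 - \frac{i \sqrt{1281}}{6}\right)\right)^{2} = \left(-139 + \frac{i \sqrt{1281}}{6}\right)^{2}$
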